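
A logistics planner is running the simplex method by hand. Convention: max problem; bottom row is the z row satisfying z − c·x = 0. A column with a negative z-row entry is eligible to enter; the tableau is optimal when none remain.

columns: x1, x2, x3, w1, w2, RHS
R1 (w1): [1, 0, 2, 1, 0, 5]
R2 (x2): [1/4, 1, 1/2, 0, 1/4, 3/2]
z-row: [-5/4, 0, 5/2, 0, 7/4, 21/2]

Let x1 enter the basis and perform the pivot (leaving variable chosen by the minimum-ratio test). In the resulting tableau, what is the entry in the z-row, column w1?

Ratio test on column x1 — row 1: 5/1 = 5; row 2: (3/2)/(1/4) = 6. Minimum is 5 at row 1 (w1 leaves); pivot element 1.
Divide row 1 by 1; eliminate column x1 from the other rows.
z-row update in column w1: 0 − (-5/4)·1 = 5/4.

5/4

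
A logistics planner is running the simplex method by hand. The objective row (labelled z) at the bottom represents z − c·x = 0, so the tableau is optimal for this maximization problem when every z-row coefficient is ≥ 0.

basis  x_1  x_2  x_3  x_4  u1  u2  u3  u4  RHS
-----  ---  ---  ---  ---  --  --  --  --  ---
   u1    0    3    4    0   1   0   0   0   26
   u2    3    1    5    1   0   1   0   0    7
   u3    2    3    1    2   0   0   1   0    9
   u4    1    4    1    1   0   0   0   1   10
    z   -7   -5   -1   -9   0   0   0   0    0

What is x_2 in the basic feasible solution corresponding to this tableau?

0

x_2 is not in the basis, so in the current basic feasible solution x_2 = 0.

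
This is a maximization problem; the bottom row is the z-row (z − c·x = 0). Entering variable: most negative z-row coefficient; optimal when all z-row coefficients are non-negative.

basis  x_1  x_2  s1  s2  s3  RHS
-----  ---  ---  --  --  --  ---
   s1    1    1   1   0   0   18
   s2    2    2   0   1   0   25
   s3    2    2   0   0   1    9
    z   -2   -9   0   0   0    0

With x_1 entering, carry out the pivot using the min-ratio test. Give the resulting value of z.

9

Ratio test on column x_1 — row 1: 18/1 = 18; row 2: 25/2 = 25/2; row 3: 9/2 = 9/2. Minimum is 9/2 at row 3 (s3 leaves); pivot element 2.
Pivot on row 3; the z-row RHS becomes 0 − (-2)·(9/2) = 9.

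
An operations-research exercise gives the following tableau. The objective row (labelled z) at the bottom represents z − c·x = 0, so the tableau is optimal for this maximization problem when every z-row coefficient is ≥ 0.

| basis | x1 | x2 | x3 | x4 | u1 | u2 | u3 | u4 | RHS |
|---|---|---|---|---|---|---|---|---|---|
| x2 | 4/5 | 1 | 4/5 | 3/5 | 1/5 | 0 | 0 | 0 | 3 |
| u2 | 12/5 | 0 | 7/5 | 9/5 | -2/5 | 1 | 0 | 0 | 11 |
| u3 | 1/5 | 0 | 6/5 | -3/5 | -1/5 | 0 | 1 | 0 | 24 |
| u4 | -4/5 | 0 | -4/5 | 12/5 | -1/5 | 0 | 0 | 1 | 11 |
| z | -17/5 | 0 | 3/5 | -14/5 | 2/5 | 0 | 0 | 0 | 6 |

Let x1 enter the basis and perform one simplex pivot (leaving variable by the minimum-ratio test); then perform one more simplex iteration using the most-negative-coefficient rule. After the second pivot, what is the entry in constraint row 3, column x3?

Ratio test on column x1 — row 1: 3/(4/5) = 15/4; row 2: 11/(12/5) = 55/12; row 3: 24/(1/5) = 120; row 4: entry -4/5 ≤ 0. Minimum is 15/4 at row 1 (x2 leaves); pivot element 4/5.
Divide row 1 by 4/5; eliminate column x1 from the other rows.
Second iteration: most negative z-row entry is -1/4 in column x4, so x4 enters.
Ratio test on column x4 — row 1: (15/4)/(3/4) = 5; row 2: entry 0 ≤ 0; row 3: entry -3/4 ≤ 0; row 4: 14/3 = 14/3. Minimum is 14/3 at row 4 (u4 leaves); pivot element 3.
Divide row 4 by 3; eliminate column x4 from the other rows.
After both pivots, the entry at constraint row 3, column x3 is 1.

1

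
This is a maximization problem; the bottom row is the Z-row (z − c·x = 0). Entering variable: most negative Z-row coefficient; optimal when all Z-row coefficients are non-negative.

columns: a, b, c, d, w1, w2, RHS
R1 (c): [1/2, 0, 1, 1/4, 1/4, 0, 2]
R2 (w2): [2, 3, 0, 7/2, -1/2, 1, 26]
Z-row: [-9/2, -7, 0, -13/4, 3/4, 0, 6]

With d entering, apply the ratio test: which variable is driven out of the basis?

Column d entries and ratios — c: 2/(1/4) = 8; w2: 26/(7/2) = 52/7.
Smallest ratio is 52/7 in the row of w2, so w2 leaves.

w2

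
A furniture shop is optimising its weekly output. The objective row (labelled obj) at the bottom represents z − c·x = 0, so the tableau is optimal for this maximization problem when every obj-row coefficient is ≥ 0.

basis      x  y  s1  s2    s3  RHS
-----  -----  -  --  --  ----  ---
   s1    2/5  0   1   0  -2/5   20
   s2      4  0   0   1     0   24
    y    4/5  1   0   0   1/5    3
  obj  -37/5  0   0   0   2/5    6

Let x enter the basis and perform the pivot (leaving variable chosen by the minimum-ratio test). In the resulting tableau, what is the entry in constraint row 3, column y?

Ratio test on column x — row 1: 20/(2/5) = 50; row 2: 24/4 = 6; row 3: 3/(4/5) = 15/4. Minimum is 15/4 at row 3 (y leaves); pivot element 4/5.
Divide row 3 by 4/5; eliminate column x from the other rows.
In the new row 3, the y entry is the old entry divided by the pivot: 1/(4/5) = 5/4.

5/4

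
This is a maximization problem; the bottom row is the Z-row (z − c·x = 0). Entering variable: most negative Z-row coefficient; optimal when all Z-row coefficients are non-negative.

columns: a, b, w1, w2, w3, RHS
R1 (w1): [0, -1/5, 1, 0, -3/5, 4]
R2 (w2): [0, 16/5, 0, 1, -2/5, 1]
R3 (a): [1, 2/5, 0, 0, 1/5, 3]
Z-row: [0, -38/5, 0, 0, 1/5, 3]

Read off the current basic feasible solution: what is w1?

w1 is basic (row 1); its value is the RHS of that row, 4.

4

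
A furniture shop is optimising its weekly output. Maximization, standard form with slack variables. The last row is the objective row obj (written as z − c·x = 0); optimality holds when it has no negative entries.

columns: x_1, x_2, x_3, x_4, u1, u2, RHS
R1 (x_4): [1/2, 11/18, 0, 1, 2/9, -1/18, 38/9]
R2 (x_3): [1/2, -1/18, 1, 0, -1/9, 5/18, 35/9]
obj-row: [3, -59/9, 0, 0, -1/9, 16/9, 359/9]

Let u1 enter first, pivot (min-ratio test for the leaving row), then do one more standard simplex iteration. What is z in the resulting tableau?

937/11

Ratio test on column u1 — row 1: (38/9)/(2/9) = 19; row 2: entry -1/9 ≤ 0. Minimum is 19 at row 1 (x_4 leaves); pivot element 2/9.
Pivot on row 1; the obj-row RHS becomes 359/9 − (-1/9)·19 = 42.
Next entering variable (most negative obj-row entry -25/4): x_2.
Ratio test on column x_2 — row 1: 19/(11/4) = 76/11; row 2: 6/(1/4) = 24. Minimum is 76/11 at row 1 (u1 leaves); pivot element 11/4.
After the second pivot the obj-row RHS is 42 − (-25/4)·(76/11) = 937/11.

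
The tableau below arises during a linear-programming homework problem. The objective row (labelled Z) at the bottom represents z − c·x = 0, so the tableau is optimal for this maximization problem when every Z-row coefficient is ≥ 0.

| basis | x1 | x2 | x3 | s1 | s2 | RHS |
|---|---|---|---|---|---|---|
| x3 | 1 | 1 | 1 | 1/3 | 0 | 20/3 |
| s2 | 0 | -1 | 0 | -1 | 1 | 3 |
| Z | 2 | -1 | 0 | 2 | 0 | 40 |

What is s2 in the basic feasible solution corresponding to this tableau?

s2 is basic (row 2); its value is the RHS of that row, 3.

3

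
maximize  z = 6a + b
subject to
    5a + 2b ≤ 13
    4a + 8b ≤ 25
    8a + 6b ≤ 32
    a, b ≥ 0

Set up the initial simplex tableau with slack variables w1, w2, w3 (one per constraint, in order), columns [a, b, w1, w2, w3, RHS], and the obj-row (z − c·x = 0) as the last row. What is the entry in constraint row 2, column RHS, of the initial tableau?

The RHS of constraint 2 is b_2 = 25.

25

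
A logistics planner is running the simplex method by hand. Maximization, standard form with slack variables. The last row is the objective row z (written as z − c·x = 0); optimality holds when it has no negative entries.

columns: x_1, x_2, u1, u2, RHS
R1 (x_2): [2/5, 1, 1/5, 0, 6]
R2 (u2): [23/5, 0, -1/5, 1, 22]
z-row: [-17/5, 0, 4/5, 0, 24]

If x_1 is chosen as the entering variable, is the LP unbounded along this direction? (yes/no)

Column x_1 has positive entries in row(s) 1, 2, so the ratio test bounds it — not unbounded.

no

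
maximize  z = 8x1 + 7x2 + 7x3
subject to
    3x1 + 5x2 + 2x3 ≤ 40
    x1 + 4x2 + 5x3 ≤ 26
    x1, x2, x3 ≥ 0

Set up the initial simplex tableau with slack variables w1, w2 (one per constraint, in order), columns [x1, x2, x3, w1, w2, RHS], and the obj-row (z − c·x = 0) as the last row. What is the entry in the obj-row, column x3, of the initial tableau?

-7

The obj-row carries the negated objective coefficients: the x3 entry is -7.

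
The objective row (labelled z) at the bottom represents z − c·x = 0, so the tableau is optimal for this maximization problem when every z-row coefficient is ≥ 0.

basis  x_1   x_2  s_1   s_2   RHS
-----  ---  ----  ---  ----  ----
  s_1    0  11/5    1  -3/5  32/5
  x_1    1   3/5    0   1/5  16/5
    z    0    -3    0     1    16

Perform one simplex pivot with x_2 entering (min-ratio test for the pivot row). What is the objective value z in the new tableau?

Ratio test on column x_2 — row 1: (32/5)/(11/5) = 32/11; row 2: (16/5)/(3/5) = 16/3. Minimum is 32/11 at row 1 (s_1 leaves); pivot element 11/5.
Pivot on row 1; the z-row RHS becomes 16 − (-3)·(32/11) = 272/11.

272/11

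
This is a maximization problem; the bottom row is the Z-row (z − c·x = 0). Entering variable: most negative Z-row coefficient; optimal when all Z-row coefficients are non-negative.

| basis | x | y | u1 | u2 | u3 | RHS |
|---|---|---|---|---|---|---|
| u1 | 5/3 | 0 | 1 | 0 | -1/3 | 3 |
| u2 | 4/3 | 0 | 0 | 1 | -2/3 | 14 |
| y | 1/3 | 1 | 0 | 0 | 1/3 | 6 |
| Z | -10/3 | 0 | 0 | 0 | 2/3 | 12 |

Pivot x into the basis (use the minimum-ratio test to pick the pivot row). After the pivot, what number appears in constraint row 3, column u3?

Ratio test on column x — row 1: 3/(5/3) = 9/5; row 2: 14/(4/3) = 21/2; row 3: 6/(1/3) = 18. Minimum is 9/5 at row 1 (u1 leaves); pivot element 5/3.
Divide row 1 by 5/3; eliminate column x from the other rows.
Row 3 update in column u3: 1/3 − (1/3)·(-1/5) = 2/5.

2/5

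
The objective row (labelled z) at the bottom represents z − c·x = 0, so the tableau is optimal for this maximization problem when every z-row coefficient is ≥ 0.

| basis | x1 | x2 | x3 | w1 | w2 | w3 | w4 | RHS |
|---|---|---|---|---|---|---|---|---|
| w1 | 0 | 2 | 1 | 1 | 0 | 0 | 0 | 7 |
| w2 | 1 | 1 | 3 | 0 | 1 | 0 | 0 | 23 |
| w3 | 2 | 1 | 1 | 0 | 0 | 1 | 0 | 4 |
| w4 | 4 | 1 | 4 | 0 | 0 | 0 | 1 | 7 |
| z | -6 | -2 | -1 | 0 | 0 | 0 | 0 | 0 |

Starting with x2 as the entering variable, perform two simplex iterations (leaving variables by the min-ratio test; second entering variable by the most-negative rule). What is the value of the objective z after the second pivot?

Ratio test on column x2 — row 1: 7/2 = 7/2; row 2: 23/1 = 23; row 3: 4/1 = 4; row 4: 7/1 = 7. Minimum is 7/2 at row 1 (w1 leaves); pivot element 2.
Pivot on row 1; the z-row RHS becomes 0 − (-2)·(7/2) = 7.
Next entering variable (most negative z-row entry -6): x1.
Ratio test on column x1 — row 1: entry 0 ≤ 0; row 2: (39/2)/1 = 39/2; row 3: (1/2)/2 = 1/4; row 4: (7/2)/4 = 7/8. Minimum is 1/4 at row 3 (w3 leaves); pivot element 2.
After the second pivot the z-row RHS is 7 − (-6)·(1/4) = 17/2.

17/2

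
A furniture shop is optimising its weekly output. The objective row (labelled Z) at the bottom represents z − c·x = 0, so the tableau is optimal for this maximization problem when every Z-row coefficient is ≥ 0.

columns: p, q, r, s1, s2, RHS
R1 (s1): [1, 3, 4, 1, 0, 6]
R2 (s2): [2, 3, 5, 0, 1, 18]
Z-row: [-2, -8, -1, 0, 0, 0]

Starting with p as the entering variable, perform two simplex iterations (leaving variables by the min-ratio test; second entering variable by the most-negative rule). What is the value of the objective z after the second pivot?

16

Ratio test on column p — row 1: 6/1 = 6; row 2: 18/2 = 9. Minimum is 6 at row 1 (s1 leaves); pivot element 1.
Pivot on row 1; the Z-row RHS becomes 0 − (-2)·6 = 12.
Next entering variable (most negative Z-row entry -2): q.
Ratio test on column q — row 1: 6/3 = 2; row 2: entry -3 ≤ 0. Minimum is 2 at row 1 (p leaves); pivot element 3.
After the second pivot the Z-row RHS is 12 − (-2)·2 = 16.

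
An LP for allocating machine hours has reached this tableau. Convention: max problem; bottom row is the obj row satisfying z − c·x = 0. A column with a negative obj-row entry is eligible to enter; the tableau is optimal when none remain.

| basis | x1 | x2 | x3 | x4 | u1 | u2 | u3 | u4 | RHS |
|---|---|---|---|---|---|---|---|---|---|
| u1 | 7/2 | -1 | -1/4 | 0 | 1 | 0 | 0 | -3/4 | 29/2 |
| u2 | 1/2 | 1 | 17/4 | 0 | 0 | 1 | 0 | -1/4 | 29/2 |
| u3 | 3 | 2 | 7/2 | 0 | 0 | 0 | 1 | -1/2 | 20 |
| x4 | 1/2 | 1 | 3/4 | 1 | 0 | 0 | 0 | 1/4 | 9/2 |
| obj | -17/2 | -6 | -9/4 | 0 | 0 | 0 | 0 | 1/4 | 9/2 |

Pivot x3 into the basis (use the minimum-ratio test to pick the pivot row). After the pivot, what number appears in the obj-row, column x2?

Ratio test on column x3 — row 1: entry -1/4 ≤ 0; row 2: (29/2)/(17/4) = 58/17; row 3: 20/(7/2) = 40/7; row 4: (9/2)/(3/4) = 6. Minimum is 58/17 at row 2 (u2 leaves); pivot element 17/4.
Divide row 2 by 17/4; eliminate column x3 from the other rows.
obj-row update in column x2: -6 − (-9/4)·(4/17) = -93/17.

-93/17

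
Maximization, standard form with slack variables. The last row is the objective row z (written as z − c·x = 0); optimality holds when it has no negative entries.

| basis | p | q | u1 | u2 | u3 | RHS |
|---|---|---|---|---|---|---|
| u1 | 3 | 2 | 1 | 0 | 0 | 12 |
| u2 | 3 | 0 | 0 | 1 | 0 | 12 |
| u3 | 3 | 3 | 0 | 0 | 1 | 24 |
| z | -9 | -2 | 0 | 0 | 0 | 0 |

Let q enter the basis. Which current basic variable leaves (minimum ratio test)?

u1

Column q entries and ratios — u1: 12/2 = 6; u2: 0 ≤ 0, skip; u3: 24/3 = 8.
Smallest ratio is 6 in the row of u1, so u1 leaves.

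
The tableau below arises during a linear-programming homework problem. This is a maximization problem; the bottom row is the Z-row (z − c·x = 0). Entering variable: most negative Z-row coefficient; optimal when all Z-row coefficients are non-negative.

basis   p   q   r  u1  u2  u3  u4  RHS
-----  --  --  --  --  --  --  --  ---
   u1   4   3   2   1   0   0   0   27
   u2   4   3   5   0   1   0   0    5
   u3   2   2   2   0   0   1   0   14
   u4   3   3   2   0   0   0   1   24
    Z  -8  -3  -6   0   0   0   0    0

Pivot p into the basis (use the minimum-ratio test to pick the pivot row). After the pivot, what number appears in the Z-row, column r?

4

Ratio test on column p — row 1: 27/4 = 27/4; row 2: 5/4 = 5/4; row 3: 14/2 = 7; row 4: 24/3 = 8. Minimum is 5/4 at row 2 (u2 leaves); pivot element 4.
Divide row 2 by 4; eliminate column p from the other rows.
Z-row update in column r: -6 − (-8)·(5/4) = 4.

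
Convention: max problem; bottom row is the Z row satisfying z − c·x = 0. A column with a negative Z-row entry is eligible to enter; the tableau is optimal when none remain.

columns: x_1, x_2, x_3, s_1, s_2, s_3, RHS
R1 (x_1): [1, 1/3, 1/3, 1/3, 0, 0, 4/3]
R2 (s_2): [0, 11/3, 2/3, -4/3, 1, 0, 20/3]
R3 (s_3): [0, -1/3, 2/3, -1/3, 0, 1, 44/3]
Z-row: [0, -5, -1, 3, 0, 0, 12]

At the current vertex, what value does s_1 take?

s_1 is not in the basis, so in the current basic feasible solution s_1 = 0.

0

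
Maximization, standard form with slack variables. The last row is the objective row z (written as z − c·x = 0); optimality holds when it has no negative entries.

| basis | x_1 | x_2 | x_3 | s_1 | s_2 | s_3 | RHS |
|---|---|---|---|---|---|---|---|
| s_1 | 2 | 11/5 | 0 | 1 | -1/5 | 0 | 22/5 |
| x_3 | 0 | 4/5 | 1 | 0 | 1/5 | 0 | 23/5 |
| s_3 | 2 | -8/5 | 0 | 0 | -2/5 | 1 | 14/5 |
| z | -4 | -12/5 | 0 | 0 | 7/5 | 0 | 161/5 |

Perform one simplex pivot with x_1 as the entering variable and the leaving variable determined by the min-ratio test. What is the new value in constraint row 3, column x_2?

-4/5

Ratio test on column x_1 — row 1: (22/5)/2 = 11/5; row 2: entry 0 ≤ 0; row 3: (14/5)/2 = 7/5. Minimum is 7/5 at row 3 (s_3 leaves); pivot element 2.
Divide row 3 by 2; eliminate column x_1 from the other rows.
In the new row 3, the x_2 entry is the old entry divided by the pivot: (-8/5)/2 = -4/5.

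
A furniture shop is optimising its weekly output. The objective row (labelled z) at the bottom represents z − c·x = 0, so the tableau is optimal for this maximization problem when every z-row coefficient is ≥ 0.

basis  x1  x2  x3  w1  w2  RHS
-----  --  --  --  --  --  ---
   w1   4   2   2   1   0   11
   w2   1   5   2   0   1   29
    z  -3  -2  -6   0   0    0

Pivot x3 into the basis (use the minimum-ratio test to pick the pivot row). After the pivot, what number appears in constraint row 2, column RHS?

Ratio test on column x3 — row 1: 11/2 = 11/2; row 2: 29/2 = 29/2. Minimum is 11/2 at row 1 (w1 leaves); pivot element 2.
Divide row 1 by 2; eliminate column x3 from the other rows.
Row 2 update in column RHS: 29 − 2·(11/2) = 18.

18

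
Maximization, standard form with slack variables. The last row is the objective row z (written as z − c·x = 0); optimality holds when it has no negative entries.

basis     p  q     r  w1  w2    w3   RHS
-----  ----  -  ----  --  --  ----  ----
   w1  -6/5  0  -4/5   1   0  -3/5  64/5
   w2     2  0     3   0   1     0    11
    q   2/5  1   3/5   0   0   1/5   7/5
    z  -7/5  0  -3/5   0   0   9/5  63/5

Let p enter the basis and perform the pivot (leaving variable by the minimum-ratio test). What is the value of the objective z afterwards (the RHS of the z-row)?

Ratio test on column p — row 1: entry -6/5 ≤ 0; row 2: 11/2 = 11/2; row 3: (7/5)/(2/5) = 7/2. Minimum is 7/2 at row 3 (q leaves); pivot element 2/5.
Pivot on row 3; the z-row RHS becomes 63/5 − (-7/5)·(7/2) = 35/2.

35/2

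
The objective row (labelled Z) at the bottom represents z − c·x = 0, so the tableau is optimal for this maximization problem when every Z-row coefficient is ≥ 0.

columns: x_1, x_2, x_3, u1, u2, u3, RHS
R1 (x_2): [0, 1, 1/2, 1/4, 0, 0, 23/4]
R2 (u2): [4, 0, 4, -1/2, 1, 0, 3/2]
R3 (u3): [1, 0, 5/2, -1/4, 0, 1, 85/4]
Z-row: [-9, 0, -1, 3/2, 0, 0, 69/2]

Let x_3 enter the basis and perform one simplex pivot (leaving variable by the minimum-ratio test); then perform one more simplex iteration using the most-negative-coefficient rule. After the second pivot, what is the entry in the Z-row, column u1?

3/8

Ratio test on column x_3 — row 1: (23/4)/(1/2) = 23/2; row 2: (3/2)/4 = 3/8; row 3: (85/4)/(5/2) = 17/2. Minimum is 3/8 at row 2 (u2 leaves); pivot element 4.
Divide row 2 by 4; eliminate column x_3 from the other rows.
Second iteration: most negative Z-row entry is -8 in column x_1, so x_1 enters.
Ratio test on column x_1 — row 1: entry -1/2 ≤ 0; row 2: (3/8)/1 = 3/8; row 3: entry -3/2 ≤ 0. Minimum is 3/8 at row 2 (x_3 leaves); pivot element 1.
Divide row 2 by 1; eliminate column x_1 from the other rows.
After both pivots, the entry at the Z-row, column u1 is 3/8.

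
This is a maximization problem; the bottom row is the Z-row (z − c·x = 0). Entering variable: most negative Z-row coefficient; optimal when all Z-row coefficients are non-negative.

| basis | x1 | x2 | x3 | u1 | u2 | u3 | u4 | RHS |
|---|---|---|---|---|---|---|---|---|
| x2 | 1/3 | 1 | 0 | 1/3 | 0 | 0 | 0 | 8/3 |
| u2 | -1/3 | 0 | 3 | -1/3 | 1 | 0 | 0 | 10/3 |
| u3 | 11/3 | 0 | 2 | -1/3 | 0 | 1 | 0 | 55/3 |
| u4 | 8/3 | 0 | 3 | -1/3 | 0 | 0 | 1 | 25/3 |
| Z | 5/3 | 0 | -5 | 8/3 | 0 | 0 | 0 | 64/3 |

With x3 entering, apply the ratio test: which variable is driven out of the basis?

u2

Column x3 entries and ratios — x2: 0 ≤ 0, skip; u2: (10/3)/3 = 10/9; u3: (55/3)/2 = 55/6; u4: (25/3)/3 = 25/9.
Smallest ratio is 10/9 in the row of u2, so u2 leaves.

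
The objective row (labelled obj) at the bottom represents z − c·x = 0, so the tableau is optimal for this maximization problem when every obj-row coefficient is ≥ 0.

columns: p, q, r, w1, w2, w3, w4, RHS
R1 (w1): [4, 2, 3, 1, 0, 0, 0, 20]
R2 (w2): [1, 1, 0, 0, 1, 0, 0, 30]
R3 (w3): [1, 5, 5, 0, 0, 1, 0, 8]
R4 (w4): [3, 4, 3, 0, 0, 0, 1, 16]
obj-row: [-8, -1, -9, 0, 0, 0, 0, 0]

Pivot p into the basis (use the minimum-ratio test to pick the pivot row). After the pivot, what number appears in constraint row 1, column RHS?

Ratio test on column p — row 1: 20/4 = 5; row 2: 30/1 = 30; row 3: 8/1 = 8; row 4: 16/3 = 16/3. Minimum is 5 at row 1 (w1 leaves); pivot element 4.
Divide row 1 by 4; eliminate column p from the other rows.
In the new row 1, the RHS entry is the old entry divided by the pivot: 20/4 = 5.

5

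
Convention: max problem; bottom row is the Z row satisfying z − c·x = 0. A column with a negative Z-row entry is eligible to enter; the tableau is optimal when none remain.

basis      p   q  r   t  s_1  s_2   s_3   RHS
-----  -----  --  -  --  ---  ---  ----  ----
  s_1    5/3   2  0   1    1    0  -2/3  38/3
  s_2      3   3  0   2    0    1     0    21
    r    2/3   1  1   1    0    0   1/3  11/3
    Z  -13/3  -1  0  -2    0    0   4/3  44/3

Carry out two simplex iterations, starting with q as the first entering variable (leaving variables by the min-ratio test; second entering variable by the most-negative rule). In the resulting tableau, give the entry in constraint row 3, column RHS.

11/2

Ratio test on column q — row 1: (38/3)/2 = 19/3; row 2: 21/3 = 7; row 3: (11/3)/1 = 11/3. Minimum is 11/3 at row 3 (r leaves); pivot element 1.
Divide row 3 by 1; eliminate column q from the other rows.
Second iteration: most negative Z-row entry is -11/3 in column p, so p enters.
Ratio test on column p — row 1: (16/3)/(1/3) = 16; row 2: 10/1 = 10; row 3: (11/3)/(2/3) = 11/2. Minimum is 11/2 at row 3 (q leaves); pivot element 2/3.
Divide row 3 by 2/3; eliminate column p from the other rows.
After both pivots, the entry at constraint row 3, column RHS is 11/2.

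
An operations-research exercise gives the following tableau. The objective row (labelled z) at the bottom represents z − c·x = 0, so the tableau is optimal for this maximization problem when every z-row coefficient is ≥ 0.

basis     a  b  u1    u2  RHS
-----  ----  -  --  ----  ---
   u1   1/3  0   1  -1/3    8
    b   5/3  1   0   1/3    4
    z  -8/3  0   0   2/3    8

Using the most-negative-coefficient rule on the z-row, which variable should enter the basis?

Negative z-row entries: a: -8/3.
The most negative is -8/3 in column a, so a enters.

a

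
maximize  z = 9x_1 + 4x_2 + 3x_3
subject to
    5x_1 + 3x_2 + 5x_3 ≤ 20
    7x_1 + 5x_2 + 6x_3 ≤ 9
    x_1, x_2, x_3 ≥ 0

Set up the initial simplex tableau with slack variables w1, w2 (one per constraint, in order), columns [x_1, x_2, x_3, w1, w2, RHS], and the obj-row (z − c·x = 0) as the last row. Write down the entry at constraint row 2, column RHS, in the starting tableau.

9

The RHS of constraint 2 is b_2 = 9.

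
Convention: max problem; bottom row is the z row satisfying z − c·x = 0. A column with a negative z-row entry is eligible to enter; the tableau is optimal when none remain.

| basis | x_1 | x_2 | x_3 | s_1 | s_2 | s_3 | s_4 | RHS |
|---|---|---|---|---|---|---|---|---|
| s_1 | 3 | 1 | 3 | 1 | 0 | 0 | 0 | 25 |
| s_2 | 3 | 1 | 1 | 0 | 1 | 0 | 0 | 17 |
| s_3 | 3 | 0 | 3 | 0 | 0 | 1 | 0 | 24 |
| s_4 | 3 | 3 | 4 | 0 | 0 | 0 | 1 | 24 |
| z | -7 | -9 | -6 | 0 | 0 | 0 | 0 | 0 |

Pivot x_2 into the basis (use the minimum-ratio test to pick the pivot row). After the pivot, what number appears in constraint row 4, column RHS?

Ratio test on column x_2 — row 1: 25/1 = 25; row 2: 17/1 = 17; row 3: entry 0 ≤ 0; row 4: 24/3 = 8. Minimum is 8 at row 4 (s_4 leaves); pivot element 3.
Divide row 4 by 3; eliminate column x_2 from the other rows.
In the new row 4, the RHS entry is the old entry divided by the pivot: 24/3 = 8.

8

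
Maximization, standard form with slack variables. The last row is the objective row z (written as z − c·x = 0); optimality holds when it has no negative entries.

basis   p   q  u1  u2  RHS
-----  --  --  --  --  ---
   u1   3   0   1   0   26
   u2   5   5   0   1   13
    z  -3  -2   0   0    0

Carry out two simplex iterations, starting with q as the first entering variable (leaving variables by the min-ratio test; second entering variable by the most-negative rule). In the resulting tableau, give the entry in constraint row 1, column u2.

Ratio test on column q — row 1: entry 0 ≤ 0; row 2: 13/5 = 13/5. Minimum is 13/5 at row 2 (u2 leaves); pivot element 5.
Divide row 2 by 5; eliminate column q from the other rows.
Second iteration: most negative z-row entry is -1 in column p, so p enters.
Ratio test on column p — row 1: 26/3 = 26/3; row 2: (13/5)/1 = 13/5. Minimum is 13/5 at row 2 (q leaves); pivot element 1.
Divide row 2 by 1; eliminate column p from the other rows.
After both pivots, the entry at constraint row 1, column u2 is -3/5.

-3/5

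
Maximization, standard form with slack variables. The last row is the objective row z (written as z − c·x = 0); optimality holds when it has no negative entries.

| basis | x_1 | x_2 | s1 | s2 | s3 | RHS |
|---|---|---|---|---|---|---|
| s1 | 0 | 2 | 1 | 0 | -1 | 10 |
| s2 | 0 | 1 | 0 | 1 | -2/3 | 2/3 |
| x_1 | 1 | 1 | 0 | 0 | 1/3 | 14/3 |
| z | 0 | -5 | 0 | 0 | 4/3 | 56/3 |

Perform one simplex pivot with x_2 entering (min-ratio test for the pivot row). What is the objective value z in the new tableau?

Ratio test on column x_2 — row 1: 10/2 = 5; row 2: (2/3)/1 = 2/3; row 3: (14/3)/1 = 14/3. Minimum is 2/3 at row 2 (s2 leaves); pivot element 1.
Pivot on row 2; the z-row RHS becomes 56/3 − (-5)·(2/3) = 22.

22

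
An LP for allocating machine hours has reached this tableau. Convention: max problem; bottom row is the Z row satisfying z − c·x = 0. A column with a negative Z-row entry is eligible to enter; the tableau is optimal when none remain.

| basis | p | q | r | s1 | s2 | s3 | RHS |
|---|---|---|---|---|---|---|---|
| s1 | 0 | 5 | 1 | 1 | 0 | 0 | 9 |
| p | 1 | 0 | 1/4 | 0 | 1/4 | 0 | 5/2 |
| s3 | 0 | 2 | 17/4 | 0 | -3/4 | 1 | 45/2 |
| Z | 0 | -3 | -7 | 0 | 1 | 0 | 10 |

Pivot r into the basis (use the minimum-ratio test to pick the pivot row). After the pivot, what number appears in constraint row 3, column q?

8/17

Ratio test on column r — row 1: 9/1 = 9; row 2: (5/2)/(1/4) = 10; row 3: (45/2)/(17/4) = 90/17. Minimum is 90/17 at row 3 (s3 leaves); pivot element 17/4.
Divide row 3 by 17/4; eliminate column r from the other rows.
In the new row 3, the q entry is the old entry divided by the pivot: 2/(17/4) = 8/17.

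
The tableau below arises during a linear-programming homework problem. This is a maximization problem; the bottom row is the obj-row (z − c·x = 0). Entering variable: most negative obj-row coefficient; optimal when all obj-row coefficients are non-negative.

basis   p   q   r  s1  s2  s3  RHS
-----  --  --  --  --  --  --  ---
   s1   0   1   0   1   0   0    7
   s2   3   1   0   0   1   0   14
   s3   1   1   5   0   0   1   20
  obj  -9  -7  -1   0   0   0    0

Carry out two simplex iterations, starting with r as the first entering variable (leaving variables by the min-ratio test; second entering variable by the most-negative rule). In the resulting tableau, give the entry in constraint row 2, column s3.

Ratio test on column r — row 1: entry 0 ≤ 0; row 2: entry 0 ≤ 0; row 3: 20/5 = 4. Minimum is 4 at row 3 (s3 leaves); pivot element 5.
Divide row 3 by 5; eliminate column r from the other rows.
Second iteration: most negative obj-row entry is -44/5 in column p, so p enters.
Ratio test on column p — row 1: entry 0 ≤ 0; row 2: 14/3 = 14/3; row 3: 4/(1/5) = 20. Minimum is 14/3 at row 2 (s2 leaves); pivot element 3.
Divide row 2 by 3; eliminate column p from the other rows.
After both pivots, the entry at constraint row 2, column s3 is 0.

0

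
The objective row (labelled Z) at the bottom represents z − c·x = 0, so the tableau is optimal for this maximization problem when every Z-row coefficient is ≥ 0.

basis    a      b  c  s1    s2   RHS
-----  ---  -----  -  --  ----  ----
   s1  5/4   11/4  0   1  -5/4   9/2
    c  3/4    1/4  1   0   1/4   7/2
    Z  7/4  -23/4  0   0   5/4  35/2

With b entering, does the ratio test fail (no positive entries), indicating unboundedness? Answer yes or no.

Column b has positive entries in row(s) 1, 2, so the ratio test bounds it — not unbounded.

no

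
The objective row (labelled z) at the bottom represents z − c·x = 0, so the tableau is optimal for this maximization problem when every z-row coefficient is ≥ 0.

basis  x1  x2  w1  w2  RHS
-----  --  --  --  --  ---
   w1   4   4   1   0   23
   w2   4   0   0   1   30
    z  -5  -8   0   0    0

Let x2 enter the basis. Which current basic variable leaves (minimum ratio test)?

Column x2 entries and ratios — w1: 23/4 = 23/4; w2: 0 ≤ 0, skip.
Smallest ratio is 23/4 in the row of w1, so w1 leaves.

w1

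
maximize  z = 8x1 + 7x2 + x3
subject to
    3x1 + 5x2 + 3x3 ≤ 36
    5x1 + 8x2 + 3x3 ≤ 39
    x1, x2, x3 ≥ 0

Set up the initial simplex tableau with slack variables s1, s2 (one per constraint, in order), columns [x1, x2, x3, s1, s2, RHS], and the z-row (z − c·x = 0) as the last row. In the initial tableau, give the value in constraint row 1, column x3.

Constraint 1 has coefficient 3 on x3.

3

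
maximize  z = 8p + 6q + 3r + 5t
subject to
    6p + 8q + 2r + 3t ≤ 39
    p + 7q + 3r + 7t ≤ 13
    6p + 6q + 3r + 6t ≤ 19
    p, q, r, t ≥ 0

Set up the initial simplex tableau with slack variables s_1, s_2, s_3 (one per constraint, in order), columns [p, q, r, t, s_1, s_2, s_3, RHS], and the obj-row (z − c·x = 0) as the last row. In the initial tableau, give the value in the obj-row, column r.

-3

The obj-row carries the negated objective coefficients: the r entry is -3.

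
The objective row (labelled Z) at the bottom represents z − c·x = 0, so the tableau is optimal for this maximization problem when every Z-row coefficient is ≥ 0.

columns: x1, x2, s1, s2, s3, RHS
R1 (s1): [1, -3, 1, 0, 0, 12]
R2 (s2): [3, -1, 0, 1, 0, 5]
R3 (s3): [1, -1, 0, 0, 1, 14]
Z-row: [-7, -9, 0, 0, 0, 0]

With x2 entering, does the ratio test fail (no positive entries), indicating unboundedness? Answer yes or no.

yes

Every constraint-row entry in column x2 is ≤ 0, so increasing x2 is unbounded.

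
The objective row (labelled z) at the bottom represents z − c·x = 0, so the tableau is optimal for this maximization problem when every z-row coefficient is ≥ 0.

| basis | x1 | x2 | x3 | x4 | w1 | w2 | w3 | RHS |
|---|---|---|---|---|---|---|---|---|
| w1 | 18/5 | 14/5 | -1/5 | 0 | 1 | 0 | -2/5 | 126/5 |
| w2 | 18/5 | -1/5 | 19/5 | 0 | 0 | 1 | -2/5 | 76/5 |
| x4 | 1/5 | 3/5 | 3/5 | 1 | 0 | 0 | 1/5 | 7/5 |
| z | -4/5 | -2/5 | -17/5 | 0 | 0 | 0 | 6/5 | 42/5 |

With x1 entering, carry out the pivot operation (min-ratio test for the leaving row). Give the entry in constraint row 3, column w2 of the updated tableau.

-1/18

Ratio test on column x1 — row 1: (126/5)/(18/5) = 7; row 2: (76/5)/(18/5) = 38/9; row 3: (7/5)/(1/5) = 7. Minimum is 38/9 at row 2 (w2 leaves); pivot element 18/5.
Divide row 2 by 18/5; eliminate column x1 from the other rows.
Row 3 update in column w2: 0 − (1/5)·(5/18) = -1/18.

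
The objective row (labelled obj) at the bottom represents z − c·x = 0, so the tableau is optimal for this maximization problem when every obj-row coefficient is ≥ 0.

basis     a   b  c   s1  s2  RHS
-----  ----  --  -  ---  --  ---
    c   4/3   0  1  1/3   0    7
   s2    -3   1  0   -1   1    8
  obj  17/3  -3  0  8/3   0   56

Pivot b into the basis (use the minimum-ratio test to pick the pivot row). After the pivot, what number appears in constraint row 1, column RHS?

7

Ratio test on column b — row 1: entry 0 ≤ 0; row 2: 8/1 = 8. Minimum is 8 at row 2 (s2 leaves); pivot element 1.
Divide row 2 by 1; eliminate column b from the other rows.
Row 1 update in column RHS: 7 − 0·8 = 7.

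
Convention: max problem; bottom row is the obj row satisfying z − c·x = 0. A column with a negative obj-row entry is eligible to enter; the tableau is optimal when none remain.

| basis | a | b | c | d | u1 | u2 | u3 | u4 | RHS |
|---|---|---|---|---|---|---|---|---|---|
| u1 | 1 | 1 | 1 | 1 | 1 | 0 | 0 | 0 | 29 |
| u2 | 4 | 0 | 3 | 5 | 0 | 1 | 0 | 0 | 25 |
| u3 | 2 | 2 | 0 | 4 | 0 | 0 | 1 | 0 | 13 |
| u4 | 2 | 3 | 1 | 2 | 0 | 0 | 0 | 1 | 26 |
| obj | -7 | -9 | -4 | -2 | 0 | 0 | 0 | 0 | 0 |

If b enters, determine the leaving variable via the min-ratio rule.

Column b entries and ratios — u1: 29/1 = 29; u2: 0 ≤ 0, skip; u3: 13/2 = 13/2; u4: 26/3 = 26/3.
Smallest ratio is 13/2 in the row of u3, so u3 leaves.

u3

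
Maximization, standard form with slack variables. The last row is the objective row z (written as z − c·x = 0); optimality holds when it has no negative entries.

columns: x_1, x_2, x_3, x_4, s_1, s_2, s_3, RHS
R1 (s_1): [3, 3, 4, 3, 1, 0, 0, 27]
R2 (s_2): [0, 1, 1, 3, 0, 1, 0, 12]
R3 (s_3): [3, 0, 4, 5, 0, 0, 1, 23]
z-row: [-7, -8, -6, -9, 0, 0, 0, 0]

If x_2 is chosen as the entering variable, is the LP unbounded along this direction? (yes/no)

no

Column x_2 has positive entries in row(s) 1, 2, so the ratio test bounds it — not unbounded.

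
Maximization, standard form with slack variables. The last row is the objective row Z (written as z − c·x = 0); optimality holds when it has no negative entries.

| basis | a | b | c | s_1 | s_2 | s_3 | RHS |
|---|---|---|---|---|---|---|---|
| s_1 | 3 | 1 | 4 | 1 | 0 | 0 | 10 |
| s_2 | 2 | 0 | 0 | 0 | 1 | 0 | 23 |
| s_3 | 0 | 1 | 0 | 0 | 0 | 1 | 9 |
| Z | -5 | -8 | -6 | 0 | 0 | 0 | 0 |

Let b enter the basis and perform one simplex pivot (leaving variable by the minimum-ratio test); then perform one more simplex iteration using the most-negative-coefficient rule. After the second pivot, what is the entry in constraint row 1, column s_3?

-1/4

Ratio test on column b — row 1: 10/1 = 10; row 2: entry 0 ≤ 0; row 3: 9/1 = 9. Minimum is 9 at row 3 (s_3 leaves); pivot element 1.
Divide row 3 by 1; eliminate column b from the other rows.
Second iteration: most negative Z-row entry is -6 in column c, so c enters.
Ratio test on column c — row 1: 1/4 = 1/4; row 2: entry 0 ≤ 0; row 3: entry 0 ≤ 0. Minimum is 1/4 at row 1 (s_1 leaves); pivot element 4.
Divide row 1 by 4; eliminate column c from the other rows.
After both pivots, the entry at constraint row 1, column s_3 is -1/4.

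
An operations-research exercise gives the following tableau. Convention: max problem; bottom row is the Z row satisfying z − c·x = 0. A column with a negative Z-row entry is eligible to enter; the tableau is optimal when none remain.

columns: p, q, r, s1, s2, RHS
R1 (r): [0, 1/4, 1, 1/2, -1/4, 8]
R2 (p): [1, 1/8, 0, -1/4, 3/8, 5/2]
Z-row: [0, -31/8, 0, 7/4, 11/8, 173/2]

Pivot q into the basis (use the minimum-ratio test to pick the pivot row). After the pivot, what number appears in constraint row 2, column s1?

Ratio test on column q — row 1: 8/(1/4) = 32; row 2: (5/2)/(1/8) = 20. Minimum is 20 at row 2 (p leaves); pivot element 1/8.
Divide row 2 by 1/8; eliminate column q from the other rows.
In the new row 2, the s1 entry is the old entry divided by the pivot: (-1/4)/(1/8) = -2.

-2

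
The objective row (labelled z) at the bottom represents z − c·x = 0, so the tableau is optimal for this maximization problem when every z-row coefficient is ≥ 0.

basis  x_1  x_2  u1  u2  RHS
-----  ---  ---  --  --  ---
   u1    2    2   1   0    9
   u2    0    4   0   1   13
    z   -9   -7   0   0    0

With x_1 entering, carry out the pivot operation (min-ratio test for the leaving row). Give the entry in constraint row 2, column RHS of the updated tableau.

Ratio test on column x_1 — row 1: 9/2 = 9/2; row 2: entry 0 ≤ 0. Minimum is 9/2 at row 1 (u1 leaves); pivot element 2.
Divide row 1 by 2; eliminate column x_1 from the other rows.
Row 2 update in column RHS: 13 − 0·(9/2) = 13.

13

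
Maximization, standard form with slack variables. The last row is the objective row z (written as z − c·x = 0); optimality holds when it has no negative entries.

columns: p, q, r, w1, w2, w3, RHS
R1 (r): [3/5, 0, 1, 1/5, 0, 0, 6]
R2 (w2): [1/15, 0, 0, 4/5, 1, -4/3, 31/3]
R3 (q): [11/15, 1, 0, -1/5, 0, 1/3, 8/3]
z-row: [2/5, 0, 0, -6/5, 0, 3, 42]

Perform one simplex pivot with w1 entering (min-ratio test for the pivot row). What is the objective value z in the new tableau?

115/2

Ratio test on column w1 — row 1: 6/(1/5) = 30; row 2: (31/3)/(4/5) = 155/12; row 3: entry -1/5 ≤ 0. Minimum is 155/12 at row 2 (w2 leaves); pivot element 4/5.
Pivot on row 2; the z-row RHS becomes 42 − (-6/5)·(155/12) = 115/2.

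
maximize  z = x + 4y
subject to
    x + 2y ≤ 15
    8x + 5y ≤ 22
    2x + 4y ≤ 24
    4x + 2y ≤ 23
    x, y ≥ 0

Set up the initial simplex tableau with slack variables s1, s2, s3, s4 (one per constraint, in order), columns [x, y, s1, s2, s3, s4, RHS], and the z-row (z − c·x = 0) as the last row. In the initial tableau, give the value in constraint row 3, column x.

2

Constraint 3 has coefficient 2 on x.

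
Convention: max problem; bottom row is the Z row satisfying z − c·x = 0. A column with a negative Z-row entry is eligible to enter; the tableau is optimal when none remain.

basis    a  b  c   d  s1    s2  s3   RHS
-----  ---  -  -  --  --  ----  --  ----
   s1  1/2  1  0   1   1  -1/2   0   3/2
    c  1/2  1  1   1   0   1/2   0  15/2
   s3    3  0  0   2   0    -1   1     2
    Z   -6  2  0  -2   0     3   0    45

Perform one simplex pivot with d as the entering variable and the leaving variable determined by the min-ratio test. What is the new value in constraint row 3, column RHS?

Ratio test on column d — row 1: (3/2)/1 = 3/2; row 2: (15/2)/1 = 15/2; row 3: 2/2 = 1. Minimum is 1 at row 3 (s3 leaves); pivot element 2.
Divide row 3 by 2; eliminate column d from the other rows.
In the new row 3, the RHS entry is the old entry divided by the pivot: 2/2 = 1.

1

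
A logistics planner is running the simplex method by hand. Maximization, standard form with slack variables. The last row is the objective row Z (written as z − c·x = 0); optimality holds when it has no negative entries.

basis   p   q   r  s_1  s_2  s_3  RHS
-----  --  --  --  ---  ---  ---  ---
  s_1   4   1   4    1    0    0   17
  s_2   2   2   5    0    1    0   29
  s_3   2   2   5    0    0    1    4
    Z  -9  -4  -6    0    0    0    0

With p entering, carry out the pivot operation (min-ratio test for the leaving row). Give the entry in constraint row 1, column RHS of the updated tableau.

Ratio test on column p — row 1: 17/4 = 17/4; row 2: 29/2 = 29/2; row 3: 4/2 = 2. Minimum is 2 at row 3 (s_3 leaves); pivot element 2.
Divide row 3 by 2; eliminate column p from the other rows.
Row 1 update in column RHS: 17 − 4·2 = 9.

9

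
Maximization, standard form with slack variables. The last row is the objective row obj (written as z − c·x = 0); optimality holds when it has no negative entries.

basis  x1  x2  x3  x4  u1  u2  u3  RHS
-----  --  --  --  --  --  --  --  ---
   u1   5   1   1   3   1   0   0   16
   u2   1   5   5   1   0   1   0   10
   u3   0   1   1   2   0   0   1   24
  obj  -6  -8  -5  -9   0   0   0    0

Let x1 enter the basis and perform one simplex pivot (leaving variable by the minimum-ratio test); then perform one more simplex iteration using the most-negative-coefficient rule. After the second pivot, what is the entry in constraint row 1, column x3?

0

Ratio test on column x1 — row 1: 16/5 = 16/5; row 2: 10/1 = 10; row 3: entry 0 ≤ 0. Minimum is 16/5 at row 1 (u1 leaves); pivot element 5.
Divide row 1 by 5; eliminate column x1 from the other rows.
Second iteration: most negative obj-row entry is -34/5 in column x2, so x2 enters.
Ratio test on column x2 — row 1: (16/5)/(1/5) = 16; row 2: (34/5)/(24/5) = 17/12; row 3: 24/1 = 24. Minimum is 17/12 at row 2 (u2 leaves); pivot element 24/5.
Divide row 2 by 24/5; eliminate column x2 from the other rows.
After both pivots, the entry at constraint row 1, column x3 is 0.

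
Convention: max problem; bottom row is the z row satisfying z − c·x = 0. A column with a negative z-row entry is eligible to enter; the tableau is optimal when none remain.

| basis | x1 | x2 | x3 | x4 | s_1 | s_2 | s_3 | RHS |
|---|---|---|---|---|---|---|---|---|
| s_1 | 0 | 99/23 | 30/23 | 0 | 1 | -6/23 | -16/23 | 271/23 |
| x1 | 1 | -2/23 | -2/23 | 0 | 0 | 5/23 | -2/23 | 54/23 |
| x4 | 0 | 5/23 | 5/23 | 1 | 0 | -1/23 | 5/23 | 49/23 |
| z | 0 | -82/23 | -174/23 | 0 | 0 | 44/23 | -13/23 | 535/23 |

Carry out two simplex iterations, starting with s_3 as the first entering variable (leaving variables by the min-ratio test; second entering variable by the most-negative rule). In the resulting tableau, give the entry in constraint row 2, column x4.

Ratio test on column s_3 — row 1: entry -16/23 ≤ 0; row 2: entry -2/23 ≤ 0; row 3: (49/23)/(5/23) = 49/5. Minimum is 49/5 at row 3 (x4 leaves); pivot element 5/23.
Divide row 3 by 5/23; eliminate column s_3 from the other rows.
Second iteration: most negative z-row entry is -7 in column x3, so x3 enters.
Ratio test on column x3 — row 1: (93/5)/2 = 93/10; row 2: entry 0 ≤ 0; row 3: (49/5)/1 = 49/5. Minimum is 93/10 at row 1 (s_1 leaves); pivot element 2.
Divide row 1 by 2; eliminate column x3 from the other rows.
After both pivots, the entry at constraint row 2, column x4 is 2/5.

2/5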